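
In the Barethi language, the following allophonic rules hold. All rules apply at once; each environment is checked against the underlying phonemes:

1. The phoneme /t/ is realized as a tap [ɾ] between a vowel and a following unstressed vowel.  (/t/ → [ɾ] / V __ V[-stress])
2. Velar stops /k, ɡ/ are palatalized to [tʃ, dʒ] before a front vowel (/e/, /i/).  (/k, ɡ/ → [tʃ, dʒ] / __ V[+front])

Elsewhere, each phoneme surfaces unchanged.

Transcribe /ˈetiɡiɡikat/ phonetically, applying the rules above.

/t/ (between /e/ and /i/) occurs between a vowel and a following unstressed vowel → [ɾ] by rule 1.
Rule 2 applies to /ɡ/ (between /i/ and /i/: before a front vowel) → [dʒ].
/ɡ/ meets the environment for rule 2 (before a front vowel) → [dʒ].
/k/ (between /i/ and /a/) fails the environment for rule 2, so it stays [k].
/t/ — word-final; rule 1 does not apply here → [t].

[ˈeɾidʒidʒikat]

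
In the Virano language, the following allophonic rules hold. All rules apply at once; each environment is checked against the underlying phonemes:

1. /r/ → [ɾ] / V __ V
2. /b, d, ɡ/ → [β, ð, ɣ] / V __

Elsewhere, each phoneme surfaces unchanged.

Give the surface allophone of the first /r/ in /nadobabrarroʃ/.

[r]

/r/ (between /b/ and /a/): rule 1 targets it, but not between two vowels → unchanged [r].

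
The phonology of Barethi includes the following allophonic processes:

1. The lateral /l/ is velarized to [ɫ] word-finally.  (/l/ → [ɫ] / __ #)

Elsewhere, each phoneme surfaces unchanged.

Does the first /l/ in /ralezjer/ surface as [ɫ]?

/l/ (between /a/ and /e/): rule 1 targets it, but not word-finally → unchanged [l].
The actual realization is [l], not [ɫ].

No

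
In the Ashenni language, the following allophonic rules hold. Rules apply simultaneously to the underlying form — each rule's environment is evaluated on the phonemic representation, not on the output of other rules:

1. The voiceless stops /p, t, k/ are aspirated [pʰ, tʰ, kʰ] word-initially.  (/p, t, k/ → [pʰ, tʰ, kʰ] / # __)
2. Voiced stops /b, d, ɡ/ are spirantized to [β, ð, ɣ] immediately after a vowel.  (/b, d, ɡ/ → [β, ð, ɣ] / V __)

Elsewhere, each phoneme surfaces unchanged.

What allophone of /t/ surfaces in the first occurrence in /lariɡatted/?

/t/ (between /a/ and /t/) is in the target of rule 1 but the environment (word-initially) is not met → [t].

[t]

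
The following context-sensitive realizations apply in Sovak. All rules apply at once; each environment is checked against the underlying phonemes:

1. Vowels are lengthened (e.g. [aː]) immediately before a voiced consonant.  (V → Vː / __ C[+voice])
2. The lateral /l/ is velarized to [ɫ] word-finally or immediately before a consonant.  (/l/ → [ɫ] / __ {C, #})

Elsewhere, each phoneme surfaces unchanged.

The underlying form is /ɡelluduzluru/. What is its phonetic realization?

[ɡeːɫluːduːzluːru]

/ɡ/ stays [ɡ].
/e/ — between /ɡ/ and /l/, before a voiced consonant — surfaces as [eː] (rule 1).
/l/ (between /e/ and /l/): word-finally or immediately before a consonant, so rule 2 applies → [ɫ].
/l/ (between /l/ and /u/) fails the environment for rule 2, so it stays [l].
/u/ (between /l/ and /d/): before a voiced consonant, so rule 1 applies → [uː].
/d/ stays [d].
/u/ (between /d/ and /z/): before a voiced consonant, so rule 1 applies → [uː].
/z/ stays [z].
/l/ (between /z/ and /u/): rule 2 targets it, but not word-finally or immediately before a consonant → unchanged [l].
/u/ meets the environment for rule 1 (before a voiced consonant) → [uː].
/r/ (between /u/ and /u/): no rule targets it → [r].
/u/ (word-final) is in the target of rule 1 but the environment (before a voiced consonant) is not met → [u].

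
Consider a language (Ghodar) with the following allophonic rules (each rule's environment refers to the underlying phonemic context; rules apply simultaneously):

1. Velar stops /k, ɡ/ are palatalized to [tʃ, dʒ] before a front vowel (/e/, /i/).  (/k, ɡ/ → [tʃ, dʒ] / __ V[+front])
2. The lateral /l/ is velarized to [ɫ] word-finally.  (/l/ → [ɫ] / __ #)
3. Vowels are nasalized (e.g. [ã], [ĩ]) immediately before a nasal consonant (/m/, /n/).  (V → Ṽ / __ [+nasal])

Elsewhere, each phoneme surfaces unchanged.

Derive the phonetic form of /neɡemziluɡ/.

[nedʒẽmziluɡ]

/e/ (between /n/ and /ɡ/): rule 3 targets it, but not before a nasal consonant → unchanged [e].
/ɡ/ (between /e/ and /e/): before a front vowel, so rule 1 applies → [dʒ].
/e/ meets the environment for rule 3 (before a nasal consonant) → [ẽ].
/i/ — between /z/ and /l/; rule 3 does not apply here → [i].
/l/ (between /i/ and /u/): rule 2 targets it, but not word-finally → unchanged [l].
/u/ (between /l/ and /ɡ/) fails the environment for rule 3, so it stays [u].
/ɡ/ — word-final; rule 1 does not apply here → [ɡ].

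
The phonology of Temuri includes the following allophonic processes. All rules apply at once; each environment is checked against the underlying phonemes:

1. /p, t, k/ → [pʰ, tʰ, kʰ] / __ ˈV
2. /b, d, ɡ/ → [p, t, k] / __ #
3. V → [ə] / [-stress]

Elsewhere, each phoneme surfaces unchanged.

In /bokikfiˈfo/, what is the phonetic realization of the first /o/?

[ə]

/o/ meets the environment for rule 3 (in an unstressed syllable) → [ə].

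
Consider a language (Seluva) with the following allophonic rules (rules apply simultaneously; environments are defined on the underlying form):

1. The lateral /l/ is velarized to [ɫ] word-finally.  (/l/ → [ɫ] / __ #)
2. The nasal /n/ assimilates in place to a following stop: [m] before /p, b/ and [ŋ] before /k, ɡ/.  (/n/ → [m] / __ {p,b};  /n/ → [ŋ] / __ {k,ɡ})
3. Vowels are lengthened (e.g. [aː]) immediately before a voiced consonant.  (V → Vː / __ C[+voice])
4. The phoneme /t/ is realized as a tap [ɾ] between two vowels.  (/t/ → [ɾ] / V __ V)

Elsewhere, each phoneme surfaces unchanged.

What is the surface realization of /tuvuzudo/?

/t/ (word-initial) fails the environment for rule 4, so it stays [t].
/u/ — between /t/ and /v/, before a voiced consonant — surfaces as [uː] (rule 3).
/v/ — not in any rule's target class → [v].
/u/ — between /v/ and /z/, before a voiced consonant — surfaces as [uː] (rule 3).
/z/ (between /u/ and /u/) is unaffected → [z].
/u/ (between /z/ and /d/): before a voiced consonant, so rule 3 applies → [uː].
/d/ stays [d].
/o/ (word-final): rule 3 targets it, but not before a voiced consonant → unchanged [o].

[tuːvuːzuːdo]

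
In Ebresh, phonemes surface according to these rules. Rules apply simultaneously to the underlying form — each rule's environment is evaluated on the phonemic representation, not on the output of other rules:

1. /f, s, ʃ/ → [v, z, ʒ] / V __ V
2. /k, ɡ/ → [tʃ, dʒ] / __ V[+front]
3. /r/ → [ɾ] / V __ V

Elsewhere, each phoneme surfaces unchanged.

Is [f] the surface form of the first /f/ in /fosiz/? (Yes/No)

Yes

/f/ (word-initial) fails the environment for rule 1, so it stays [f].
The actual realization is [f], which matches [f].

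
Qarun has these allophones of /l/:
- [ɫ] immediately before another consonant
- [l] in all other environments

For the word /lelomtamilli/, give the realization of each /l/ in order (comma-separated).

[l], [l], [ɫ], [l]

Occurrence 1 (position 1): no conditioning environment matches → elsewhere allophone [l].
Occurrence 2 (position 3): no conditioning environment matches → elsewhere allophone [l].
Occurrence 3 (position 10): immediately before another consonant → [ɫ].
Occurrence 4 (position 11): no conditioning environment matches → elsewhere allophone [l].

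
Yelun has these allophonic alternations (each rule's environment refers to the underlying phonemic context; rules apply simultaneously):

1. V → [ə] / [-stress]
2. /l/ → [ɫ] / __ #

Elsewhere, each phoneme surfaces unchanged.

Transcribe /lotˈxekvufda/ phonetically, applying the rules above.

/l/ (word-initial) is in the target of rule 2 but the environment (word-finally) is not met → [l].
/o/ meets the environment for rule 1 (in an unstressed syllable) → [ə].
/t/ stays [t].
/x/ (between /t/ and /e/): no rule targets it → [x].
/e/ (between /x/ and /k/): rule 1 targets it, but not in an unstressed syllable → unchanged [e].
/k/ — not in any rule's target class → [k].
/v/ (between /k/ and /u/) is unaffected → [v].
/u/ (between /v/ and /f/) occurs in an unstressed syllable → [ə] by rule 1.
/f/ stays [f].
/d/ stays [d].
Rule 1 applies to /a/ (word-final: in an unstressed syllable) → [ə].

[lətˈxekvəfdə]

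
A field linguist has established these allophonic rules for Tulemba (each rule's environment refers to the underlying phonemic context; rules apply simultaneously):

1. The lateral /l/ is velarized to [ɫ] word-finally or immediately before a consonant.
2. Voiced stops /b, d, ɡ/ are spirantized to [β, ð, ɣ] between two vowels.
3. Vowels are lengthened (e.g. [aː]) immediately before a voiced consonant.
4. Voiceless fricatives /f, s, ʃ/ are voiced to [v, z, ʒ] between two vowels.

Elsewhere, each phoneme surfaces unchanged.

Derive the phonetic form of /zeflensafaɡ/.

/e/ (between /z/ and /f/) is in the target of rule 3 but the environment (before a voiced consonant) is not met → [e].
/f/ (between /e/ and /l/) is in the target of rule 4 but the environment (between two vowels) is not met → [f].
/l/ (between /f/ and /e/) fails the environment for rule 1, so it stays [l].
/e/ (between /l/ and /n/): before a voiced consonant, so rule 3 applies → [eː].
/s/ (between /n/ and /a/) is in the target of rule 4 but the environment (between two vowels) is not met → [s].
/a/ (between /s/ and /f/) fails the environment for rule 3, so it stays [a].
Rule 4 applies to /f/ (between /a/ and /a/: between two vowels) → [v].
/a/ (between /f/ and /ɡ/): before a voiced consonant, so rule 3 applies → [aː].
/ɡ/ (word-final) is in the target of rule 2 but the environment (between two vowels) is not met → [ɡ].

[zefleːnsavaːɡ]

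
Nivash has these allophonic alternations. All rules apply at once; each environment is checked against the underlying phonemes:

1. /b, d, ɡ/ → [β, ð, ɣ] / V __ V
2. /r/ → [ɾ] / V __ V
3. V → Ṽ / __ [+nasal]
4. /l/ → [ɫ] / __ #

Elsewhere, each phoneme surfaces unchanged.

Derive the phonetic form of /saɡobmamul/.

/a/ (between /s/ and /ɡ/) fails the environment for rule 3, so it stays [a].
/ɡ/ meets the environment for rule 1 (between two vowels) → [ɣ].
/o/ (between /ɡ/ and /b/) is in the target of rule 3 but the environment (before a nasal consonant) is not met → [o].
/b/ (between /o/ and /m/): rule 1 targets it, but not between two vowels → unchanged [b].
/a/ (between /m/ and /m/) occurs before a nasal consonant → [ã] by rule 3.
/u/ (between /m/ and /l/) fails the environment for rule 3, so it stays [u].
Rule 4 applies to /l/ (word-final: word-finally) → [ɫ].

[saɣobmãmuɫ]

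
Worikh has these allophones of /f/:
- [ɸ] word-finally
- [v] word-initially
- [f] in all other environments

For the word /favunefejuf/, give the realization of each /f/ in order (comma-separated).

[v], [f], [ɸ]

Occurrence 1 (position 1): word-initially → [v].
Occurrence 2 (position 7): no conditioning environment matches → elsewhere allophone [f].
Occurrence 3 (position 11): word-finally → [ɸ].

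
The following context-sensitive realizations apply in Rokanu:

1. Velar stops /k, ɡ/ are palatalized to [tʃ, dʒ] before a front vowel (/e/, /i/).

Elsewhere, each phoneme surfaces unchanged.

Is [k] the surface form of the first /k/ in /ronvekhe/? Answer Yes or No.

/k/ — between /e/ and /h/; rule 1 does not apply here → [k].
The actual realization is [k], which matches [k].

Yes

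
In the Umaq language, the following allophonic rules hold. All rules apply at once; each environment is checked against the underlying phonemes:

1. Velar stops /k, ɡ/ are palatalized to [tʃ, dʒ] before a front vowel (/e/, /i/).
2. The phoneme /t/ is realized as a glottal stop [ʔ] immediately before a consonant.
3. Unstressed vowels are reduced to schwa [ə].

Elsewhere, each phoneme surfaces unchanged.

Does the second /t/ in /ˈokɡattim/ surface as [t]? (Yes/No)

Yes

/t/ (between /t/ and /i/): rule 2 targets it, but not immediately before a consonant → unchanged [t].
The actual realization is [t], which matches [t].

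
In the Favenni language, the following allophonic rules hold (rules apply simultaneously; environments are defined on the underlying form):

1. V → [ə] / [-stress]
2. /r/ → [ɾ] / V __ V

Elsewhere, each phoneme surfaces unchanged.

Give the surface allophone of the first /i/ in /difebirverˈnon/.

Rule 1 applies to /i/ (between /d/ and /f/: in an unstressed syllable) → [ə].

[ə]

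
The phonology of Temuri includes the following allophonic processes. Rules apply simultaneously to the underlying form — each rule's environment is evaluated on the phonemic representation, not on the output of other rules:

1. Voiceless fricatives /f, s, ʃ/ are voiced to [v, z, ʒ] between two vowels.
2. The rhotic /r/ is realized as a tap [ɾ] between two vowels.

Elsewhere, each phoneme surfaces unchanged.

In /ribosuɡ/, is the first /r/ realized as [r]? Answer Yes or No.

/r/ (word-initial): rule 2 targets it, but not between two vowels → unchanged [r].
The actual realization is [r], which matches [r].

Yes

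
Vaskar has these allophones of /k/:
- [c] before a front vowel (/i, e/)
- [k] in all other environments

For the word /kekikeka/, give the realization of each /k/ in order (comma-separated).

Occurrence 1 (position 1): before a front vowel → [c].
Occurrence 2 (position 3): before a front vowel → [c].
Occurrence 3 (position 5): before a front vowel → [c].
Occurrence 4 (position 7): no conditioning environment matches → elsewhere allophone [k].

[c], [c], [c], [k]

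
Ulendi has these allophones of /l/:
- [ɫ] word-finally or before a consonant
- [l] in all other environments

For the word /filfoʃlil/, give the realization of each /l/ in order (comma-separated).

Occurrence 1 (position 3): word-finally or before a consonant → [ɫ].
Occurrence 2 (position 7): no conditioning environment matches → elsewhere allophone [l].
Occurrence 3 (position 9): word-finally or before a consonant → [ɫ].

[ɫ], [l], [ɫ]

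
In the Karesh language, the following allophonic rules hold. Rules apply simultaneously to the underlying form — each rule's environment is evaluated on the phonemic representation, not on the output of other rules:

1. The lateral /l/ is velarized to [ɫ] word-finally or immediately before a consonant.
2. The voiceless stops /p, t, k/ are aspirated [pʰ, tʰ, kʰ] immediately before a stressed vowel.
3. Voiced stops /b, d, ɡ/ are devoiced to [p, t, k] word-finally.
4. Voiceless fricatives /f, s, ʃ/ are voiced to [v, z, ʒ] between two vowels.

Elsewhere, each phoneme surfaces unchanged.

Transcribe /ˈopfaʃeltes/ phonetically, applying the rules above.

[ˈopfaʒeɫtes]

/o/ stays [o].
/p/ (between /o/ and /f/): rule 2 targets it, but not immediately before a stressed vowel → unchanged [p].
/f/ (between /p/ and /a/) fails the environment for rule 4, so it stays [f].
/a/ stays [a].
/ʃ/ (between /a/ and /e/): between two vowels, so rule 4 applies → [ʒ].
/e/ (between /ʃ/ and /l/): no rule targets it → [e].
/l/ (between /e/ and /t/): word-finally or immediately before a consonant, so rule 1 applies → [ɫ].
/t/ — between /l/ and /e/; rule 2 does not apply here → [t].
/e/ (between /t/ and /s/) is unaffected → [e].
/s/ (word-final) fails the environment for rule 4, so it stays [s].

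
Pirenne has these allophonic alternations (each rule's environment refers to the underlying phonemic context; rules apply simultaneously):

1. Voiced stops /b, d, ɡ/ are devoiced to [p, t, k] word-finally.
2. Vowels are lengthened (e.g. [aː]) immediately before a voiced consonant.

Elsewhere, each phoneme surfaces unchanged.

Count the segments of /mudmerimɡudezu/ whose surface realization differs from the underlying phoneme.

5

Segments that undergo a rule: /u/ → [uː] (rule 2); /e/ → [eː] (rule 2); /i/ → [iː] (rule 2); /u/ → [uː] (rule 2); /e/ → [eː] (rule 2).
All other segments surface unchanged.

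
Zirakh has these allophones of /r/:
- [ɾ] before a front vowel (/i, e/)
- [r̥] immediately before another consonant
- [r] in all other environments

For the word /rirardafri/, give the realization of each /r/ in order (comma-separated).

Occurrence 1 (position 1): before a front vowel (/i, e/) → [ɾ].
Occurrence 2 (position 3): no conditioning environment matches → elsewhere allophone [r].
Occurrence 3 (position 5): immediately before another consonant → [r̥].
Occurrence 4 (position 9): before a front vowel (/i, e/) → [ɾ].

[ɾ], [r], [r̥], [ɾ]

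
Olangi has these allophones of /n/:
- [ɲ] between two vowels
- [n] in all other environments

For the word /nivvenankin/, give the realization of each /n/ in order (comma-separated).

[n], [ɲ], [n], [n]

Occurrence 1 (position 1): no conditioning environment matches → elsewhere allophone [n].
Occurrence 2 (position 6): between two vowels → [ɲ].
Occurrence 3 (position 8): no conditioning environment matches → elsewhere allophone [n].
Occurrence 4 (position 11): no conditioning environment matches → elsewhere allophone [n].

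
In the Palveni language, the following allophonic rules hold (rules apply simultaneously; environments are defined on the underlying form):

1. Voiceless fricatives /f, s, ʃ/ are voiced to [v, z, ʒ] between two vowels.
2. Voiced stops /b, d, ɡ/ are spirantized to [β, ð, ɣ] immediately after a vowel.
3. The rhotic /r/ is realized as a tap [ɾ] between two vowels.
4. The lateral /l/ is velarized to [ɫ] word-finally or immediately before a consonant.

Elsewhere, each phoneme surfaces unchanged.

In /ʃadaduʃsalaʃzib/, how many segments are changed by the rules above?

Segments that undergo a rule: /d/ → [ð] (rule 2); /d/ → [ð] (rule 2); /b/ → [β] (rule 2).
All other segments surface unchanged.

3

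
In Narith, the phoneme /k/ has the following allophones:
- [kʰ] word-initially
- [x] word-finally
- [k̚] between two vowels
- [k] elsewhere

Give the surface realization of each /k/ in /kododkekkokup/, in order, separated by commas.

Occurrence 1 (position 1): word-initially → [kʰ].
Occurrence 2 (position 6): no conditioning environment matches → elsewhere allophone [k].
Occurrence 3 (position 8): no conditioning environment matches → elsewhere allophone [k].
Occurrence 4 (position 9): no conditioning environment matches → elsewhere allophone [k].
Occurrence 5 (position 11): between two vowels → [k̚].

[kʰ], [k], [k], [k], [k̚]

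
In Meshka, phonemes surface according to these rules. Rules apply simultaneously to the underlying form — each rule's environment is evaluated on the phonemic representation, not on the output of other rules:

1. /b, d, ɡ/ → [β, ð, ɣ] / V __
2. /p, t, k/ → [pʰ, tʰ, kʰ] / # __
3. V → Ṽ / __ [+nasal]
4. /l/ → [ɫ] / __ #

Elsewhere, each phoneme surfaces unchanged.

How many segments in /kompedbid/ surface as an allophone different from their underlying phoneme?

Segments that undergo a rule: /k/ → [kʰ] (rule 2); /o/ → [õ] (rule 3); /d/ → [ð] (rule 1); /d/ → [ð] (rule 1).
All other segments surface unchanged.

4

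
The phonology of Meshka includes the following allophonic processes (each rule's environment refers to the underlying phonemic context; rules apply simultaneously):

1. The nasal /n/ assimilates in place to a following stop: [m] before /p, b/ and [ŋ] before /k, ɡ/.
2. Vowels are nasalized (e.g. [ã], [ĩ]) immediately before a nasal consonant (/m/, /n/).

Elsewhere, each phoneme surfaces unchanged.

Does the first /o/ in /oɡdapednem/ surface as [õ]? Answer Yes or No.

No

/o/ (word-initial) fails the environment for rule 2, so it stays [o].
The actual realization is [o], not [õ].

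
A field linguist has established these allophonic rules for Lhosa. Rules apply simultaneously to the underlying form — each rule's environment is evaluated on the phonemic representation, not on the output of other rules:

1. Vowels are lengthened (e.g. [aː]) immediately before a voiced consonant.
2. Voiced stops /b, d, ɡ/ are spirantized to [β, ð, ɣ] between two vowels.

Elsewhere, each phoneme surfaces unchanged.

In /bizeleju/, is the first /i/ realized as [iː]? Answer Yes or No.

Yes

/i/ (between /b/ and /z/) occurs before a voiced consonant → [iː] by rule 1.
The actual realization is [iː], which matches [iː].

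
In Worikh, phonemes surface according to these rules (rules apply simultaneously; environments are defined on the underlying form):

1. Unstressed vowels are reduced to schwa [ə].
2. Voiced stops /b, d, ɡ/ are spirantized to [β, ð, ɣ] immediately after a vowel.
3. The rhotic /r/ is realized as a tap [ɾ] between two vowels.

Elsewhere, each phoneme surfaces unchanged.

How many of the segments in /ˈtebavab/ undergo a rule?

Segments that undergo a rule: /b/ → [β] (rule 2); /a/ → [ə] (rule 1); /a/ → [ə] (rule 1); /b/ → [β] (rule 2).
All other segments surface unchanged.

4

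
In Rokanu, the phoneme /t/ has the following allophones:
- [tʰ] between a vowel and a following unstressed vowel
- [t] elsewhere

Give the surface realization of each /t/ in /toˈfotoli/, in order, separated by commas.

Occurrence 1 (position 1): no conditioning environment matches → elsewhere allophone [t].
Occurrence 2 (position 5): between a vowel and a following unstressed vowel → [tʰ].

[t], [tʰ]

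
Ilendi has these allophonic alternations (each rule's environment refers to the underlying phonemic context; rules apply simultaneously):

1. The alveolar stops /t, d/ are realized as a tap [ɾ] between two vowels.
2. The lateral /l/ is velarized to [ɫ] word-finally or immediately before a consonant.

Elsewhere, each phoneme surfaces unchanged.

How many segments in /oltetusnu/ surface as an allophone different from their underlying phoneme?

Segments that undergo a rule: /l/ → [ɫ] (rule 2); /t/ → [ɾ] (rule 1).
All other segments surface unchanged.

2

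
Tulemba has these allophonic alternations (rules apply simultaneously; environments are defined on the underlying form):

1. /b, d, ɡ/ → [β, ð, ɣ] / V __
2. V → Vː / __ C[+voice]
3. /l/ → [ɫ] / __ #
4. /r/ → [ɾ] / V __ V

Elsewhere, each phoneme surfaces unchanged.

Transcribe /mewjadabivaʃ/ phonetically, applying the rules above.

[meːwjaːðaːβiːvaʃ]

/e/ (between /m/ and /w/) occurs before a voiced consonant → [eː] by rule 2.
/a/ — between /j/ and /d/, before a voiced consonant — surfaces as [aː] (rule 2).
/d/ meets the environment for rule 1 (immediately after a vowel) → [ð].
/a/ meets the environment for rule 2 (before a voiced consonant) → [aː].
/b/ (between /a/ and /i/) occurs immediately after a vowel → [β] by rule 1.
/i/ meets the environment for rule 2 (before a voiced consonant) → [iː].
/a/ — between /v/ and /ʃ/; rule 2 does not apply here → [a].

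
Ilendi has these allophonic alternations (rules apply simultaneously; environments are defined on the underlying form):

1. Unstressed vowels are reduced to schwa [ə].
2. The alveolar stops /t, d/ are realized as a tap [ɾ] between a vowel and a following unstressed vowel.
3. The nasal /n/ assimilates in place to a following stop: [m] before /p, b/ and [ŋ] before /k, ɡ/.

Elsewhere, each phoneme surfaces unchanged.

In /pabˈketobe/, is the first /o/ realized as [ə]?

Yes

/o/ — between /t/ and /b/, in an unstressed syllable — surfaces as [ə] (rule 1).
The actual realization is [ə], which matches [ə].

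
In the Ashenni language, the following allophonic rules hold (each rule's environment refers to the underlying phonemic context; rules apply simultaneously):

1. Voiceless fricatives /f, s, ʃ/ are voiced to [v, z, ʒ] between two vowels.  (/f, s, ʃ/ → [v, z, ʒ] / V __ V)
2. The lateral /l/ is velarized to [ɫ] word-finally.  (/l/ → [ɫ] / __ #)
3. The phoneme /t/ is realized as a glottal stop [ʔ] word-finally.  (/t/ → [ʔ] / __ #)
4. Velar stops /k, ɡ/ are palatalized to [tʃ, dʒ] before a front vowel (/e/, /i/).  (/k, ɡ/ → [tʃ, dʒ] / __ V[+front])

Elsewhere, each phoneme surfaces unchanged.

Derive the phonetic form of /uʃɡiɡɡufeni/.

[uʃdʒiɡɡuveni]

/u/ stays [u].
/ʃ/ (between /u/ and /ɡ/) is in the target of rule 1 but the environment (between two vowels) is not met → [ʃ].
Rule 4 applies to /ɡ/ (between /ʃ/ and /i/: before a front vowel) → [dʒ].
/i/ — not in any rule's target class → [i].
/ɡ/ — between /i/ and /ɡ/; rule 4 does not apply here → [ɡ].
/ɡ/ (between /ɡ/ and /u/) is in the target of rule 4 but the environment (before a front vowel) is not met → [ɡ].
/u/ stays [u].
/f/ meets the environment for rule 1 (between two vowels) → [v].
/e/ (between /f/ and /n/) is unaffected → [e].
/n/ — not in any rule's target class → [n].
/i/ stays [i].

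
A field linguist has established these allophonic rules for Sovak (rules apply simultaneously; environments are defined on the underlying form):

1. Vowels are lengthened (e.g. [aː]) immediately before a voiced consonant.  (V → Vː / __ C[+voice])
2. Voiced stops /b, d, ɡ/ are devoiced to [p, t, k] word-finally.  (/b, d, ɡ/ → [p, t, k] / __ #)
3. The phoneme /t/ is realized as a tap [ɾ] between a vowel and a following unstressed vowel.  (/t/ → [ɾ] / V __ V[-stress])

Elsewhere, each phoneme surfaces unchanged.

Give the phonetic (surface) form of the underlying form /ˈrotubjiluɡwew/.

[ˈroɾuːbjiːluːɡweːw]

/r/ (word-initial): no rule targets it → [r].
/o/ (between /r/ and /t/): rule 1 targets it, but not before a voiced consonant → unchanged [o].
Rule 3 applies to /t/ (between /o/ and /u/: between a vowel and a following unstressed vowel) → [ɾ].
/u/ (between /t/ and /b/): before a voiced consonant, so rule 1 applies → [uː].
/b/ (between /u/ and /j/) is in the target of rule 2 but the environment (word-finally) is not met → [b].
/j/ stays [j].
/i/ (between /j/ and /l/): before a voiced consonant, so rule 1 applies → [iː].
/l/ (between /i/ and /u/) is unaffected → [l].
/u/ — between /l/ and /ɡ/, before a voiced consonant — surfaces as [uː] (rule 1).
/ɡ/ (between /u/ and /w/): rule 2 targets it, but not word-finally → unchanged [ɡ].
/w/ stays [w].
Rule 1 applies to /e/ (between /w/ and /w/: before a voiced consonant) → [eː].
/w/ — not in any rule's target class → [w].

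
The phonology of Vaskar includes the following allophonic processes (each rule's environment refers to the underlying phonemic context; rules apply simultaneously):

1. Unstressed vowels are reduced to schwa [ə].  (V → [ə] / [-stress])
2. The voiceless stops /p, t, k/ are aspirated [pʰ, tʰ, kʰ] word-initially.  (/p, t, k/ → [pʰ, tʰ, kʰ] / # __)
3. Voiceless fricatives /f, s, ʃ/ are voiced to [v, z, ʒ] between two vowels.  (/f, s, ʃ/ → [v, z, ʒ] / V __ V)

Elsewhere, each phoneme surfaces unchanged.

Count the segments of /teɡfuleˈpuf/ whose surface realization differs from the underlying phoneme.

4

Segments that undergo a rule: /t/ → [tʰ] (rule 2); /e/ → [ə] (rule 1); /u/ → [ə] (rule 1); /e/ → [ə] (rule 1).
All other segments surface unchanged.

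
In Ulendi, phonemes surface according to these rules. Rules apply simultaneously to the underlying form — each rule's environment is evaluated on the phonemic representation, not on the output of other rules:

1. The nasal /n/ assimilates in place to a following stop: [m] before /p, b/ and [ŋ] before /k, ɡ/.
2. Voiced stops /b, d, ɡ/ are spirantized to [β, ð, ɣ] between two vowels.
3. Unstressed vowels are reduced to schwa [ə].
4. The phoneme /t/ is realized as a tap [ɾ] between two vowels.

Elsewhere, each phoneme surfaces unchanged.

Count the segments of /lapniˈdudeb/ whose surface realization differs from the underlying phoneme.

5

Segments that undergo a rule: /a/ → [ə] (rule 3); /i/ → [ə] (rule 3); /d/ → [ð] (rule 2); /d/ → [ð] (rule 2); /e/ → [ə] (rule 3).
All other segments surface unchanged.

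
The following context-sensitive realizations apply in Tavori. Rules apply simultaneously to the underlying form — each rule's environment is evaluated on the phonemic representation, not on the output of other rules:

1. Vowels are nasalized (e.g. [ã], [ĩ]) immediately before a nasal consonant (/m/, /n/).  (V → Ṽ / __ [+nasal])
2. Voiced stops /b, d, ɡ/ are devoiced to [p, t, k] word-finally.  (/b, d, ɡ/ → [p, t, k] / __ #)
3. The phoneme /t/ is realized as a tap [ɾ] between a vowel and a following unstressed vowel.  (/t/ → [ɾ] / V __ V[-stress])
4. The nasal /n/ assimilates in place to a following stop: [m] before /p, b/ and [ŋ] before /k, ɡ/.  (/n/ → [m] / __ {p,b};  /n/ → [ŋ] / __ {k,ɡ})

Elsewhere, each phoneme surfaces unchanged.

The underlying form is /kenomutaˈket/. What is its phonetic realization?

[kẽnõmuɾaˈket]

/k/ — not in any rule's target class → [k].
/e/ (between /k/ and /n/): before a nasal consonant, so rule 1 applies → [ẽ].
/n/ (between /e/ and /o/) fails the environment for rule 4, so it stays [n].
/o/ meets the environment for rule 1 (before a nasal consonant) → [õ].
/m/ (between /o/ and /u/) is unaffected → [m].
/u/ (between /m/ and /t/): rule 1 targets it, but not before a nasal consonant → unchanged [u].
/t/ (between /u/ and /a/): between a vowel and a following unstressed vowel, so rule 3 applies → [ɾ].
/a/ (between /t/ and /k/): rule 1 targets it, but not before a nasal consonant → unchanged [a].
/k/ stays [k].
/e/ (between /k/ and /t/) is in the target of rule 1 but the environment (before a nasal consonant) is not met → [e].
/t/ — word-final; rule 3 does not apply here → [t].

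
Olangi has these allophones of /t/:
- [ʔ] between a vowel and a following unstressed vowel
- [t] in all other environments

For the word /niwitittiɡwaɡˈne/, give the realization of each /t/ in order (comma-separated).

Occurrence 1 (position 5): between a vowel and a following unstressed vowel → [ʔ].
Occurrence 2 (position 7): no conditioning environment matches → elsewhere allophone [t].
Occurrence 3 (position 8): no conditioning environment matches → elsewhere allophone [t].

[ʔ], [t], [t]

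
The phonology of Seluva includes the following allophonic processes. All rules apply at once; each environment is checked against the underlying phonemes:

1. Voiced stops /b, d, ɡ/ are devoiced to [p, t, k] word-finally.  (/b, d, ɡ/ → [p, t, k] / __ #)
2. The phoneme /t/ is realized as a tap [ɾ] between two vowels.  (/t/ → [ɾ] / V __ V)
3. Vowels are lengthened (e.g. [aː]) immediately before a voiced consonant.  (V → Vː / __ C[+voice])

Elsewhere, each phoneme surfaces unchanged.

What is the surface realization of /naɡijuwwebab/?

[naːɡiːjuːwweːbaːp]

/n/ (word-initial) is unaffected → [n].
/a/ meets the environment for rule 3 (before a voiced consonant) → [aː].
/ɡ/ (between /a/ and /i/) fails the environment for rule 1, so it stays [ɡ].
/i/ (between /ɡ/ and /j/): before a voiced consonant, so rule 3 applies → [iː].
/j/ — not in any rule's target class → [j].
Rule 3 applies to /u/ (between /j/ and /w/: before a voiced consonant) → [uː].
/w/ (between /u/ and /w/): no rule targets it → [w].
/w/ (between /w/ and /e/): no rule targets it → [w].
/e/ (between /w/ and /b/): before a voiced consonant, so rule 3 applies → [eː].
/b/ — between /e/ and /a/; rule 1 does not apply here → [b].
/a/ (between /b/ and /b/) occurs before a voiced consonant → [aː] by rule 3.
Rule 1 applies to /b/ (word-final: word-finally) → [p].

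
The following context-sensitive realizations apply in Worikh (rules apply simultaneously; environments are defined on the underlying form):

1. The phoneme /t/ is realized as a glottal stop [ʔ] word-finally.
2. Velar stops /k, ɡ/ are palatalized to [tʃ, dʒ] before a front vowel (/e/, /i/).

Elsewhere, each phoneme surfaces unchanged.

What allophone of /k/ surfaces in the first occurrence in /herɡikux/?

/k/ — between /i/ and /u/; rule 2 does not apply here → [k].

[k]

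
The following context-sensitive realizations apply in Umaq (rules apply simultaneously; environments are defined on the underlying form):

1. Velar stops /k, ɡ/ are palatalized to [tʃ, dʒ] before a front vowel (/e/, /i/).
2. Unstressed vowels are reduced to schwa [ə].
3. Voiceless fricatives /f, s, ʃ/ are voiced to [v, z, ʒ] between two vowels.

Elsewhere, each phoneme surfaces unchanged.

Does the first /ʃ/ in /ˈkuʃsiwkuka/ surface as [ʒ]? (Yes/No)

No

/ʃ/ — between /u/ and /s/; rule 3 does not apply here → [ʃ].
The actual realization is [ʃ], not [ʒ].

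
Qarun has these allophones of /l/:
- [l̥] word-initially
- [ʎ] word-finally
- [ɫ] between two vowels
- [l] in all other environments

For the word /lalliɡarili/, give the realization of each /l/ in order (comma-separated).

Occurrence 1 (position 1): word-initially → [l̥].
Occurrence 2 (position 3): no conditioning environment matches → elsewhere allophone [l].
Occurrence 3 (position 4): no conditioning environment matches → elsewhere allophone [l].
Occurrence 4 (position 10): between two vowels → [ɫ].

[l̥], [l], [l], [ɫ]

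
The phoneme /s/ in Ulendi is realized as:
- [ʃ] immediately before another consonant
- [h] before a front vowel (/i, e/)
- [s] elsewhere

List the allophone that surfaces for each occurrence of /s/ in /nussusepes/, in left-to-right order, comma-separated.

[ʃ], [s], [h], [s]

Occurrence 1 (position 3): immediately before another consonant → [ʃ].
Occurrence 2 (position 4): no conditioning environment matches → elsewhere allophone [s].
Occurrence 3 (position 6): before a front vowel (/i, e/) → [h].
Occurrence 4 (position 10): no conditioning environment matches → elsewhere allophone [s].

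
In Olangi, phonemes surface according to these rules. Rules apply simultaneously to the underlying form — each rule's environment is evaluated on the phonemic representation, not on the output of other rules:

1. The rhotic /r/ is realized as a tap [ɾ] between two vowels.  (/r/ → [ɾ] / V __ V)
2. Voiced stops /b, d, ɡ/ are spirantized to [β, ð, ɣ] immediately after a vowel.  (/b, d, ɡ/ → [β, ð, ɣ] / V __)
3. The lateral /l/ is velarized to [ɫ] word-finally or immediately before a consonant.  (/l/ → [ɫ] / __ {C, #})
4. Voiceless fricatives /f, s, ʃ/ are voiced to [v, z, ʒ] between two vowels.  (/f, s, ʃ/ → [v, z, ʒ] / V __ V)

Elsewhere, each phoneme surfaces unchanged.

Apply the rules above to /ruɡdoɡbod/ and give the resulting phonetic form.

/r/ (word-initial) fails the environment for rule 1, so it stays [r].
/u/ (between /r/ and /ɡ/): no rule targets it → [u].
/ɡ/ (between /u/ and /d/) occurs immediately after a vowel → [ɣ] by rule 2.
/d/ (between /ɡ/ and /o/) is in the target of rule 2 but the environment (immediately after a vowel) is not met → [d].
/o/ (between /d/ and /ɡ/): no rule targets it → [o].
/ɡ/ (between /o/ and /b/) occurs immediately after a vowel → [ɣ] by rule 2.
/b/ (between /ɡ/ and /o/) fails the environment for rule 2, so it stays [b].
/o/ (between /b/ and /d/): no rule targets it → [o].
/d/ (word-final): immediately after a vowel, so rule 2 applies → [ð].

[ruɣdoɣboð]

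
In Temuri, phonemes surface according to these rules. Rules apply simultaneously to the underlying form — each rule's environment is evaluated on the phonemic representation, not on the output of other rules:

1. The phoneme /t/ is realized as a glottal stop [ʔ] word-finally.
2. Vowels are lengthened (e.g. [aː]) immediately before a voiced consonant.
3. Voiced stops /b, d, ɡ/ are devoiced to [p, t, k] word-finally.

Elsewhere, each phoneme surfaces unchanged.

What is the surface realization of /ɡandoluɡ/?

/ɡ/ — word-initial; rule 3 does not apply here → [ɡ].
Rule 2 applies to /a/ (between /ɡ/ and /n/: before a voiced consonant) → [aː].
/n/ stays [n].
/d/ (between /n/ and /o/) fails the environment for rule 3, so it stays [d].
Rule 2 applies to /o/ (between /d/ and /l/: before a voiced consonant) → [oː].
/l/ — not in any rule's target class → [l].
Rule 2 applies to /u/ (between /l/ and /ɡ/: before a voiced consonant) → [uː].
Rule 3 applies to /ɡ/ (word-final: word-finally) → [k].

[ɡaːndoːluːk]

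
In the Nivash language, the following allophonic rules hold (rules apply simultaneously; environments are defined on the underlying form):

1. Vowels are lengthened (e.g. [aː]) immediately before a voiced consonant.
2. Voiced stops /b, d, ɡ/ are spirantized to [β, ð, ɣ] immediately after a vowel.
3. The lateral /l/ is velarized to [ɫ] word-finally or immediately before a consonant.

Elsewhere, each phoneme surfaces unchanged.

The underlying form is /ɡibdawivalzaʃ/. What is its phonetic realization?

[ɡiːβdaːwiːvaːɫzaʃ]

/ɡ/ (word-initial) fails the environment for rule 2, so it stays [ɡ].
Rule 1 applies to /i/ (between /ɡ/ and /b/: before a voiced consonant) → [iː].
/b/ — between /i/ and /d/, immediately after a vowel — surfaces as [β] (rule 2).
/d/ — between /b/ and /a/; rule 2 does not apply here → [d].
/a/ (between /d/ and /w/): before a voiced consonant, so rule 1 applies → [aː].
/w/ (between /a/ and /i/) is unaffected → [w].
/i/ (between /w/ and /v/) occurs before a voiced consonant → [iː] by rule 1.
/v/ stays [v].
/a/ meets the environment for rule 1 (before a voiced consonant) → [aː].
/l/ (between /a/ and /z/): word-finally or immediately before a consonant, so rule 3 applies → [ɫ].
/z/ — not in any rule's target class → [z].
/a/ (between /z/ and /ʃ/): rule 1 targets it, but not before a voiced consonant → unchanged [a].
/ʃ/ (word-final) is unaffected → [ʃ].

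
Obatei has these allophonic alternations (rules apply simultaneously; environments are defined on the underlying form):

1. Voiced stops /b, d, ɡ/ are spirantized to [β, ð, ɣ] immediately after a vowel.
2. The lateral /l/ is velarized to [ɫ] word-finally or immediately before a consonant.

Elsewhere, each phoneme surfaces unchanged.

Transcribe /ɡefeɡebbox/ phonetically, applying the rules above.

/ɡ/ (word-initial) fails the environment for rule 1, so it stays [ɡ].
/e/ stays [e].
/f/ (between /e/ and /e/): no rule targets it → [f].
/e/ stays [e].
Rule 1 applies to /ɡ/ (between /e/ and /e/: immediately after a vowel) → [ɣ].
/e/ — not in any rule's target class → [e].
Rule 1 applies to /b/ (between /e/ and /b/: immediately after a vowel) → [β].
/b/ (between /b/ and /o/): rule 1 targets it, but not immediately after a vowel → unchanged [b].
/o/ (between /b/ and /x/) is unaffected → [o].
/x/ stays [x].

[ɡefeɣeβbox]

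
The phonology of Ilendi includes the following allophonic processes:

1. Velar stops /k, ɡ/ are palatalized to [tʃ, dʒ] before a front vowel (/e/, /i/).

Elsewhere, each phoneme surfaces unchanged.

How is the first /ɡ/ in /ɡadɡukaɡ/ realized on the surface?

/ɡ/ (word-initial): rule 1 targets it, but not before a front vowel → unchanged [ɡ].

[ɡ]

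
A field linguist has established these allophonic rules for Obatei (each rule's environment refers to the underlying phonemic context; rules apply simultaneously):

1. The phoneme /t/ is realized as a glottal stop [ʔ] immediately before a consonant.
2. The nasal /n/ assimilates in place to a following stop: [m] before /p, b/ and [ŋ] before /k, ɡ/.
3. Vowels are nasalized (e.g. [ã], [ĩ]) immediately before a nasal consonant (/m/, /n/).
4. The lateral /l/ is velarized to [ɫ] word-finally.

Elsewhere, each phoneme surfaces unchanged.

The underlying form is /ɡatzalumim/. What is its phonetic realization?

/ɡ/ stays [ɡ].
/a/ — between /ɡ/ and /t/; rule 3 does not apply here → [a].
/t/ (between /a/ and /z/) occurs immediately before a consonant → [ʔ] by rule 1.
/z/ — not in any rule's target class → [z].
/a/ (between /z/ and /l/): rule 3 targets it, but not before a nasal consonant → unchanged [a].
/l/ — between /a/ and /u/; rule 4 does not apply here → [l].
/u/ — between /l/ and /m/, before a nasal consonant — surfaces as [ũ] (rule 3).
/m/ stays [m].
/i/ (between /m/ and /m/) occurs before a nasal consonant → [ĩ] by rule 3.
/m/ (word-final) is unaffected → [m].

[ɡaʔzalũmĩm]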